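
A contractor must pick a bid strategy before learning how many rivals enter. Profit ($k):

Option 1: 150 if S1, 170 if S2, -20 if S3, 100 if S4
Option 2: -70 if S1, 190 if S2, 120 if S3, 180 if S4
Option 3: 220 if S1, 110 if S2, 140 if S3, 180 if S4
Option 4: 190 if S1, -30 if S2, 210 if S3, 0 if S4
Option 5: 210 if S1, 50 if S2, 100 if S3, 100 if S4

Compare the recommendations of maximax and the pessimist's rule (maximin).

Row maxima: Option 1=170, Option 2=190, Option 3=220, Option 4=210, Option 5=210
Best best-case = 220 → Option 3.
Row minima: Option 1=-20, Option 2=-70, Option 3=110, Option 4=-30, Option 5=50
Best worst-case = 110 → Option 3.

maximax → Option 3; maximin → Option 3 (agree)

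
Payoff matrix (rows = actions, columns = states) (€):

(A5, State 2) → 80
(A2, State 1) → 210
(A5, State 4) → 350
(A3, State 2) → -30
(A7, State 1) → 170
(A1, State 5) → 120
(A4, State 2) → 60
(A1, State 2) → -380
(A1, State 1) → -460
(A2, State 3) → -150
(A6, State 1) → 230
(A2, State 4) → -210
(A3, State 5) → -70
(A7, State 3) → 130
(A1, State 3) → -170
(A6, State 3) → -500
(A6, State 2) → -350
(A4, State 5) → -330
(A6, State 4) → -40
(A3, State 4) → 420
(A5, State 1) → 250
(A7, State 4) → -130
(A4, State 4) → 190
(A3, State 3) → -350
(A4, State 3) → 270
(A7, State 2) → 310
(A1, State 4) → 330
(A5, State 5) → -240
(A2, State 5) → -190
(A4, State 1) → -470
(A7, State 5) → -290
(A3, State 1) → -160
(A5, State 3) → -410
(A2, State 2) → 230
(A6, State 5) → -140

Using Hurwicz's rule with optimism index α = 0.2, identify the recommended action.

A1: 0.2·330 + 0.8·(-460) = -302
A2: 0.2·230 + 0.8·(-210) = -122
A3: 0.2·420 + 0.8·(-350) = -196
A4: 0.2·270 + 0.8·(-470) = -322
A5: 0.2·350 + 0.8·(-410) = -258
A6: 0.2·230 + 0.8·(-500) = -354
A7: 0.2·310 + 0.8·(-290) = -170
Highest Hurwicz score = -122 → A2.

A2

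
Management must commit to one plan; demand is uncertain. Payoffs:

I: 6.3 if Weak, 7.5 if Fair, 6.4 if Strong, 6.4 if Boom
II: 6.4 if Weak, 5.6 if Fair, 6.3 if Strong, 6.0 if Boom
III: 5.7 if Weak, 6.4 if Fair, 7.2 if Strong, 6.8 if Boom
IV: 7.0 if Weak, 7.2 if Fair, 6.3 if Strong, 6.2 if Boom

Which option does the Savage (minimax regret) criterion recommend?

Column bests: Weak=7.0, Fair=7.5, Strong=7.2, Boom=6.8.
I regrets: 0.7, 0.0, 0.8, 0.4 → max 0.8
II regrets: 0.6, 1.9, 0.9, 0.8 → max 1.9
III regrets: 1.3, 1.1, 0.0, 0.0 → max 1.3
IV regrets: 0.0, 0.3, 0.9, 0.6 → max 0.9
Smallest max regret = 0.8 → I.

I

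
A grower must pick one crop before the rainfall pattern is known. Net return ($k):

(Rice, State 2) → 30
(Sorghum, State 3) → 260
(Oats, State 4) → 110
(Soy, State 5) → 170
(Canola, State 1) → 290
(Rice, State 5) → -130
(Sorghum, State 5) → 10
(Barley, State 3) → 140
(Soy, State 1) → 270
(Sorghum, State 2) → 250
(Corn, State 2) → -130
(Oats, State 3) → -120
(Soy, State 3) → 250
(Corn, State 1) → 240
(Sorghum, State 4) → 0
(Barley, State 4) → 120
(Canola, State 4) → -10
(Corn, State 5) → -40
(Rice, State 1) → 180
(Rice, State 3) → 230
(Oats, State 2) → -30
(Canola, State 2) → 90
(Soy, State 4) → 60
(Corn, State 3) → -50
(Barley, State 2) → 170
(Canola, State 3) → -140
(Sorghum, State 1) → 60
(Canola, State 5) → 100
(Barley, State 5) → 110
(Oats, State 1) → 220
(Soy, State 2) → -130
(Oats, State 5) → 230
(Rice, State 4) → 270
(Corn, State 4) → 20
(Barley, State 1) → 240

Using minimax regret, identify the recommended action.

Column bests: State 1=290, State 2=250, State 3=260, State 4=270, State 5=230.
Canola regrets: 0, 160, 400, 280, 130 → max 400
Corn regrets: 50, 380, 310, 250, 270 → max 380
Sorghum regrets: 230, 0, 0, 270, 220 → max 270
Rice regrets: 110, 220, 30, 0, 360 → max 360
Barley regrets: 50, 80, 120, 150, 120 → max 150
Soy regrets: 20, 380, 10, 210, 60 → max 380
Oats regrets: 70, 280, 380, 160, 0 → max 380
Smallest max regret = 150 → Barley.

Barley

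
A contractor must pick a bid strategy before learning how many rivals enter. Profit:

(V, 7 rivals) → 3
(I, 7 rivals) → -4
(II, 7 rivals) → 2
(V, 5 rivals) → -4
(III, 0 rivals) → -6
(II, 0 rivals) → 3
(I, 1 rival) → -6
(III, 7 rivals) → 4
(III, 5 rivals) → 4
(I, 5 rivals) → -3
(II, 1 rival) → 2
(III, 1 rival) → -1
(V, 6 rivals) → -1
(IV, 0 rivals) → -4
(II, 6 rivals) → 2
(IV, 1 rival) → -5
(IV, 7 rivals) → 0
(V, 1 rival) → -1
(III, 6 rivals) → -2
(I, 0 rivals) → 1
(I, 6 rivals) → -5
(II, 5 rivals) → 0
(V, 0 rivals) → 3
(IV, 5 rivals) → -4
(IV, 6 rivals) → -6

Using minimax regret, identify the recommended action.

Column bests: 0 rivals=3, 1 rival=2, 5 rivals=4, 6 rivals=2, 7 rivals=4.
I regrets: 2, 8, 7, 7, 8 → max 8
II regrets: 0, 0, 4, 0, 2 → max 4
III regrets: 9, 3, 0, 4, 0 → max 9
IV regrets: 7, 7, 8, 8, 4 → max 8
V regrets: 0, 3, 8, 3, 1 → max 8
Smallest max regret = 4 → II.

II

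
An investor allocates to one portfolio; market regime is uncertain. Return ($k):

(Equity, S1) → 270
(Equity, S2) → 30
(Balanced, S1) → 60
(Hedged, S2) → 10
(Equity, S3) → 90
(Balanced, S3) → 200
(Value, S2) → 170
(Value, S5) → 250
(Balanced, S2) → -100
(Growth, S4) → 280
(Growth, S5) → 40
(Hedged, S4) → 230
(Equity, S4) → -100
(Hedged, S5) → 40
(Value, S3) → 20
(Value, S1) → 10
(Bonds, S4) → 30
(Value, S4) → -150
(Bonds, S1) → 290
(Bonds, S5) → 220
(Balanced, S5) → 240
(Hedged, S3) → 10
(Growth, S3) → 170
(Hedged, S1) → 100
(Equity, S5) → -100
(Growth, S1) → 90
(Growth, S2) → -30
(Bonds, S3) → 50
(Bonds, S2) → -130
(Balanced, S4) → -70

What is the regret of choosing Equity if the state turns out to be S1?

Best payoff under S1 is 290.
Regret = 290 − 270 = 20.

20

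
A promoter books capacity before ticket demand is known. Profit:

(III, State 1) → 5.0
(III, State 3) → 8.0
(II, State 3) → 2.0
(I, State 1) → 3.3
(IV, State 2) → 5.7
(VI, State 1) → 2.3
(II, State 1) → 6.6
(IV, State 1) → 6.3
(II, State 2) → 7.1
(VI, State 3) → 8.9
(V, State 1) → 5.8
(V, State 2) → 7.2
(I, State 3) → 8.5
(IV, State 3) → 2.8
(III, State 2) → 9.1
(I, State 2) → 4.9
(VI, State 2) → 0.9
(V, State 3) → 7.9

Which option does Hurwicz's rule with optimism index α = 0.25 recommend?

I: 0.25·8.5 + 0.75·3.3 = 4.6
II: 0.25·7.1 + 0.75·2.0 = 3.275
III: 0.25·9.1 + 0.75·5.0 = 6.025
IV: 0.25·6.3 + 0.75·2.8 = 3.675
V: 0.25·7.9 + 0.75·5.8 = 6.325
VI: 0.25·8.9 + 0.75·0.9 = 2.9
Highest Hurwicz score = 6.325 → V.

V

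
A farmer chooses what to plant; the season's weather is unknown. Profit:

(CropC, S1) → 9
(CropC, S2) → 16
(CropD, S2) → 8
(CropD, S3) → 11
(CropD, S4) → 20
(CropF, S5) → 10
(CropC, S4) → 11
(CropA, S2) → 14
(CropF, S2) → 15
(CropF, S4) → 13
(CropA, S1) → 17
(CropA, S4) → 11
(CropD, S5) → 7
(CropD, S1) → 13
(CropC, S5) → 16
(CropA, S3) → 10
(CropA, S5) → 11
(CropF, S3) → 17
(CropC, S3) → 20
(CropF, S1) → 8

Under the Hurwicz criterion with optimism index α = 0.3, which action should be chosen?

CropD: 0.3·20 + 0.7·7 = 10.9
CropA: 0.3·17 + 0.7·10 = 12.1
CropC: 0.3·20 + 0.7·9 = 12.3
CropF: 0.3·17 + 0.7·8 = 10.7
Highest Hurwicz score = 12.3 → CropC.

CropC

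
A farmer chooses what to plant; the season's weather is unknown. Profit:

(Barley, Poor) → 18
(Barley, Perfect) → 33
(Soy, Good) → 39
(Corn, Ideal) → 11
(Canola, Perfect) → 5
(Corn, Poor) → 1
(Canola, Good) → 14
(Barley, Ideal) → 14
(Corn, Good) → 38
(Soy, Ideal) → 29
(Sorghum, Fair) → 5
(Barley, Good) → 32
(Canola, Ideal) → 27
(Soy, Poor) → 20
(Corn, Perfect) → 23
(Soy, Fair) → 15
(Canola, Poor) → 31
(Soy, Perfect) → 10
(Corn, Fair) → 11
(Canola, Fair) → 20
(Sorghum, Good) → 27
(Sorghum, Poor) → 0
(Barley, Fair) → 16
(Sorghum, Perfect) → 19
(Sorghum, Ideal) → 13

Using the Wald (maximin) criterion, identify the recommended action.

Barley

Row minima: Soy=10, Corn=1, Sorghum=0, Barley=14, Canola=5
Best worst-case = 14 → Barley.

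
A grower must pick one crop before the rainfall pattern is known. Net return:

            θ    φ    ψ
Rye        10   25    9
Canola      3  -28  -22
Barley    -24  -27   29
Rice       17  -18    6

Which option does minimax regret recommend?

Column bests: θ=17, φ=25, ψ=29.
Rye regrets: 7, 0, 20 → max 20
Canola regrets: 14, 53, 51 → max 53
Barley regrets: 41, 52, 0 → max 52
Rice regrets: 0, 43, 23 → max 43
Smallest max regret = 20 → Rye.

Rye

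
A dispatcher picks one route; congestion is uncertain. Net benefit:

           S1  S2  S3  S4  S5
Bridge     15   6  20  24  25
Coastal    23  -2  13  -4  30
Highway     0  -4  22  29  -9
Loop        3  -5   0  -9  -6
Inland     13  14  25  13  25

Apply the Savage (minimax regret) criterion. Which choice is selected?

Column bests: S1=23, S2=14, S3=25, S4=29, S5=30.
Bridge regrets: 8, 8, 5, 5, 5 → max 8
Coastal regrets: 0, 16, 12, 33, 0 → max 33
Highway regrets: 23, 18, 3, 0, 39 → max 39
Loop regrets: 20, 19, 25, 38, 36 → max 38
Inland regrets: 10, 0, 0, 16, 5 → max 16
Smallest max regret = 8 → Bridge.

Bridge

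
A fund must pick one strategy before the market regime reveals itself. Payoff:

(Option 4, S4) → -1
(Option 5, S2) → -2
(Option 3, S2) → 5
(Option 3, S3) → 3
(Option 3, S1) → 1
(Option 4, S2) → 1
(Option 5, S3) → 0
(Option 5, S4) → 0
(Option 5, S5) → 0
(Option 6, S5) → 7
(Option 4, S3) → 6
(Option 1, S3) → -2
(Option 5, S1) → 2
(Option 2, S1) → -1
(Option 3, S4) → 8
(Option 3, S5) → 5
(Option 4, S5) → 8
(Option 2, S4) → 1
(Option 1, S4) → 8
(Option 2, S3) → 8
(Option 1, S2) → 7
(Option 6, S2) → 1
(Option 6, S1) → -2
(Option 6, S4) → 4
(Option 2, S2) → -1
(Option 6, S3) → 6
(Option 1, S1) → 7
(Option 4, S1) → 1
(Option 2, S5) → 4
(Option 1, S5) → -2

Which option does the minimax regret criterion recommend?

Column bests: S1=7, S2=7, S3=8, S4=8, S5=8.
Option 1 regrets: 0, 0, 10, 0, 10 → max 10
Option 2 regrets: 8, 8, 0, 7, 4 → max 8
Option 3 regrets: 6, 2, 5, 0, 3 → max 6
Option 4 regrets: 6, 6, 2, 9, 0 → max 9
Option 5 regrets: 5, 9, 8, 8, 8 → max 9
Option 6 regrets: 9, 6, 2, 4, 1 → max 9
Smallest max regret = 6 → Option 3.

Option 3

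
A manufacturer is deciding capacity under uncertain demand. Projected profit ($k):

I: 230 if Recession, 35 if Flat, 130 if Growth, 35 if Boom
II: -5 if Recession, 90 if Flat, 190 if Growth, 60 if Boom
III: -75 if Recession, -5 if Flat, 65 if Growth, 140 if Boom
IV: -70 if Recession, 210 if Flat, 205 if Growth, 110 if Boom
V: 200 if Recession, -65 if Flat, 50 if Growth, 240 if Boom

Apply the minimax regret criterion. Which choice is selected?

I

Column bests: Recession=230, Flat=210, Growth=205, Boom=240.
I regrets: 0, 175, 75, 205 → max 205
II regrets: 235, 120, 15, 180 → max 235
III regrets: 305, 215, 140, 100 → max 305
IV regrets: 300, 0, 0, 130 → max 300
V regrets: 30, 275, 155, 0 → max 275
Smallest max regret = 205 → I.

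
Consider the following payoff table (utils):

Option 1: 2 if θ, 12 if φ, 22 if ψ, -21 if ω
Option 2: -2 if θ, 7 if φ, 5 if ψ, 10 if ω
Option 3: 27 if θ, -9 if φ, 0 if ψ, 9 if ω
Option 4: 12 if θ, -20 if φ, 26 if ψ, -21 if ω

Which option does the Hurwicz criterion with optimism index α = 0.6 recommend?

Option 3

Option 1: 0.6·22 + 0.4·(-21) = 4.8
Option 2: 0.6·10 + 0.4·(-2) = 5.2
Option 3: 0.6·27 + 0.4·(-9) = 12.6
Option 4: 0.6·26 + 0.4·(-21) = 7.2
Highest Hurwicz score = 12.6 → Option 3.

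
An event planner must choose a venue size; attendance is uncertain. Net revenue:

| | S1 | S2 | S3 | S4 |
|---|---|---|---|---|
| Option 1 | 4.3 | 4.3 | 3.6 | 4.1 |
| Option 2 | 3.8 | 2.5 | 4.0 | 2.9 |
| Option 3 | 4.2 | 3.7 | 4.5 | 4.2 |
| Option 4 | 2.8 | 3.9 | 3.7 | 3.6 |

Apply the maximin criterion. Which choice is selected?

Row minima: Option 1=3.6, Option 2=2.5, Option 3=3.7, Option 4=2.8
Best worst-case = 3.7 → Option 3.

Option 3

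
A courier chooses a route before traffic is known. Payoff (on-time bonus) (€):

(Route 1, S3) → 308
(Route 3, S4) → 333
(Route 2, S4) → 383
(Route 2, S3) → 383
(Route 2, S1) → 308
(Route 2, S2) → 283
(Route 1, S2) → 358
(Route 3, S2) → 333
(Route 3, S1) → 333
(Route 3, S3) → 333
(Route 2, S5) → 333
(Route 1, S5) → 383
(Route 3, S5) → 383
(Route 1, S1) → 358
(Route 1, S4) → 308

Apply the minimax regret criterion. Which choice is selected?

Column bests: S1=358, S2=358, S3=383, S4=383, S5=383.
Route 1 regrets: 0, 0, 75, 75, 0 → max 75
Route 2 regrets: 50, 75, 0, 0, 50 → max 75
Route 3 regrets: 25, 25, 50, 50, 0 → max 50
Smallest max regret = 50 → Route 3.

Route 3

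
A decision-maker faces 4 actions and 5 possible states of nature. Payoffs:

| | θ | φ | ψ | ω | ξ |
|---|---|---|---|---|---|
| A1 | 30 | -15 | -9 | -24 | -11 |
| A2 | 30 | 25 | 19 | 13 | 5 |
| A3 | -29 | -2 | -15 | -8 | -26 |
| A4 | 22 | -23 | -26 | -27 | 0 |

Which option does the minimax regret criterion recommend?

A2

Column bests: θ=30, φ=25, ψ=19, ω=13, ξ=5.
A1 regrets: 0, 40, 28, 37, 16 → max 40
A2 regrets: 0, 0, 0, 0, 0 → max 0
A3 regrets: 59, 27, 34, 21, 31 → max 59
A4 regrets: 8, 48, 45, 40, 5 → max 48
Smallest max regret = 0 → A2.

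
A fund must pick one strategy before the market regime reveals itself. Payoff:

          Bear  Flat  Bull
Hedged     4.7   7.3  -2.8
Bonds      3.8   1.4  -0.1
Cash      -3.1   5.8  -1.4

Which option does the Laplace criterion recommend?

Row averages: Hedged=46/15, Bonds=1.7, Cash=13/30
Highest average = 46/15 → Hedged.

Hedged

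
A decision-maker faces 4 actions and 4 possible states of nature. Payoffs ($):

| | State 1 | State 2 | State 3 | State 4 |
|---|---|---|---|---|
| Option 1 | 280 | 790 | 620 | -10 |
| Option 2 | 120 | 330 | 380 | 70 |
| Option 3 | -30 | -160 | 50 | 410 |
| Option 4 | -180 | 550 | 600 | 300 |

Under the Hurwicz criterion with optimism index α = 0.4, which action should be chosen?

Option 1: 0.4·790 + 0.6·(-10) = 310
Option 2: 0.4·380 + 0.6·70 = 194
Option 3: 0.4·410 + 0.6·(-160) = 68
Option 4: 0.4·600 + 0.6·(-180) = 132
Highest Hurwicz score = 310 → Option 1.

Option 1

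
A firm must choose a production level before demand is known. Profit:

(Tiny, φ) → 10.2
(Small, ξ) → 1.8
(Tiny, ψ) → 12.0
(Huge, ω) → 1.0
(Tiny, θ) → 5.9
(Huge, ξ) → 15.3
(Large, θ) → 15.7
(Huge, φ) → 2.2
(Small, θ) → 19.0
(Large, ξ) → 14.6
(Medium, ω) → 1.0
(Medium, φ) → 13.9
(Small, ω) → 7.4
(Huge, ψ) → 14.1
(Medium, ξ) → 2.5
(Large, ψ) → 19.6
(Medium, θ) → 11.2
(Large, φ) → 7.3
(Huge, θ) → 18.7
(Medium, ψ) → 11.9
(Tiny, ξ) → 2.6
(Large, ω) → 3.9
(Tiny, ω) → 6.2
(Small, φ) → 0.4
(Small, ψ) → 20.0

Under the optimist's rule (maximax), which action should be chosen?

Small

Row maxima: Tiny=12.0, Small=20.0, Medium=13.9, Large=19.6, Huge=18.7
Best best-case = 20.0 → Small.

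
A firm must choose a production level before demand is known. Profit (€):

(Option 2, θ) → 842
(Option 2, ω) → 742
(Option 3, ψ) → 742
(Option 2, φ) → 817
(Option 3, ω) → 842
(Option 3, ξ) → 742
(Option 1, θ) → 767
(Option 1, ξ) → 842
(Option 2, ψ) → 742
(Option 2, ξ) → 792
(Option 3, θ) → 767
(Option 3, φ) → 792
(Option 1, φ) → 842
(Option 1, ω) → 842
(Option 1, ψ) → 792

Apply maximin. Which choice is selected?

Option 1

Row minima: Option 1=767, Option 2=742, Option 3=742
Best worst-case = 767 → Option 1.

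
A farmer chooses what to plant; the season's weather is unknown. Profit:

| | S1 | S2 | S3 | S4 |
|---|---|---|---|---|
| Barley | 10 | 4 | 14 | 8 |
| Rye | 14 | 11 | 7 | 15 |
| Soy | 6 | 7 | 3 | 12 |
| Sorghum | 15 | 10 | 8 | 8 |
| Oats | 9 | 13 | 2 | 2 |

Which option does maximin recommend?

Sorghum

Row minima: Barley=4, Rye=7, Soy=3, Sorghum=8, Oats=2
Best worst-case = 8 → Sorghum.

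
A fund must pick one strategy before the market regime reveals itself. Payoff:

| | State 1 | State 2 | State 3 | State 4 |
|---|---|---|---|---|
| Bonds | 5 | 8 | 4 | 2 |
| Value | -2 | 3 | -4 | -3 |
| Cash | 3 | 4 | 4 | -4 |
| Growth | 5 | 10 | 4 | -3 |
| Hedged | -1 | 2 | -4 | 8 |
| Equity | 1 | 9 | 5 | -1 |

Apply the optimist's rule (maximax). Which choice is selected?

Growth

Row maxima: Bonds=8, Value=3, Cash=4, Growth=10, Hedged=8, Equity=9
Best best-case = 10 → Growth.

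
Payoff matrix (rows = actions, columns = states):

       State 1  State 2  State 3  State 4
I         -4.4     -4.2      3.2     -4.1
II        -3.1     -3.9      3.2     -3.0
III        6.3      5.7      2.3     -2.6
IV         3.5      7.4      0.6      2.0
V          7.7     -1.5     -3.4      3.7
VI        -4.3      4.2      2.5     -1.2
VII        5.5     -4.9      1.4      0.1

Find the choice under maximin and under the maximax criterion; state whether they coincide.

Row minima: I=-4.4, II=-3.9, III=-2.6, IV=0.6, V=-3.4, VI=-4.3, VII=-4.9
Best worst-case = 0.6 → IV.
Row maxima: I=3.2, II=3.2, III=6.3, IV=7.4, V=7.7, VI=4.2, VII=5.5
Best best-case = 7.7 → V.

maximin → IV; maximax → V (disagree)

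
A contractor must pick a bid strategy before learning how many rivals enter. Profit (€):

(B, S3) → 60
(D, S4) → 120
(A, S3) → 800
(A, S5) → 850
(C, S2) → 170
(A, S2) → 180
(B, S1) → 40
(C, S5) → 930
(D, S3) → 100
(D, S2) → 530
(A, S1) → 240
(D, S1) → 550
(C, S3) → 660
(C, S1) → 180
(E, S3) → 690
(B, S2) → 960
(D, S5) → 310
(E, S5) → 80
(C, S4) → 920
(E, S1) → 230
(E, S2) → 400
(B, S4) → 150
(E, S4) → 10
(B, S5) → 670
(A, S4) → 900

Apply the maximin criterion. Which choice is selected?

A

Row minima: A=180, B=40, C=170, D=100, E=10
Best worst-case = 180 → A.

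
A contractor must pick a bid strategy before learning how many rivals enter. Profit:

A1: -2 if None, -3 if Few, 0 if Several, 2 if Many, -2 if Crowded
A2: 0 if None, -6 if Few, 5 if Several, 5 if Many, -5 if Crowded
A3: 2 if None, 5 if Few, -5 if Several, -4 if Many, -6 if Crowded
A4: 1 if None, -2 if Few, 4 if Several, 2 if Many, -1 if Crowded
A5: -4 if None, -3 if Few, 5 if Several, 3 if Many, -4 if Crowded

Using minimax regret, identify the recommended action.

Column bests: None=2, Few=5, Several=5, Many=5, Crowded=-1.
A1 regrets: 4, 8, 5, 3, 1 → max 8
A2 regrets: 2, 11, 0, 0, 4 → max 11
A3 regrets: 0, 0, 10, 9, 5 → max 10
A4 regrets: 1, 7, 1, 3, 0 → max 7
A5 regrets: 6, 8, 0, 2, 3 → max 8
Smallest max regret = 7 → A4.

A4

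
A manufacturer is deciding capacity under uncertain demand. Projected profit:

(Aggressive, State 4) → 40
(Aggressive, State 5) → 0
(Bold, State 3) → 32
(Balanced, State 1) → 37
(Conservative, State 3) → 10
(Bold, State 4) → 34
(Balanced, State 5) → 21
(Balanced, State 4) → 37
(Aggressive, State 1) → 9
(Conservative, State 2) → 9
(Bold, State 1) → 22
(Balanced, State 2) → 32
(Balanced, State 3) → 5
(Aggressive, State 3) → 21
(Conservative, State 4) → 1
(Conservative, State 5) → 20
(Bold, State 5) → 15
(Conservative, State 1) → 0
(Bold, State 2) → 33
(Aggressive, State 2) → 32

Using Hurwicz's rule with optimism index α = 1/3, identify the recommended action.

Conservative: 1/3·20 + 2/3·0 = 20/3
Balanced: 1/3·37 + 2/3·5 = 47/3
Aggressive: 1/3·40 + 2/3·0 = 40/3
Bold: 1/3·34 + 2/3·15 = 64/3
Highest Hurwicz score = 64/3 → Bold.

Bold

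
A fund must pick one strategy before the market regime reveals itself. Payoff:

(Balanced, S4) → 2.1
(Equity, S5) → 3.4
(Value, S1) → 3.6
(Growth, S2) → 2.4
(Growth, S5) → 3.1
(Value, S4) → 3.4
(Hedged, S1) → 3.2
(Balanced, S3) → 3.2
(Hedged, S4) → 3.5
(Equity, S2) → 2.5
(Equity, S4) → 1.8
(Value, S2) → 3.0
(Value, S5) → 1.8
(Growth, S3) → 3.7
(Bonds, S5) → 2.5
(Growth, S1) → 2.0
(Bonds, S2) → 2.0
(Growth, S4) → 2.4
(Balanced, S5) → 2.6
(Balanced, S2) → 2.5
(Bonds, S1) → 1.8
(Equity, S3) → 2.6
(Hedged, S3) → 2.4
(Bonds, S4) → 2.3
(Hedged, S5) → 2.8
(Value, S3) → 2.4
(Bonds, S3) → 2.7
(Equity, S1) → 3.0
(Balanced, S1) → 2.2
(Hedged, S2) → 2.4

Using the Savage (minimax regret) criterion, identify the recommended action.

Column bests: S1=3.6, S2=3.0, S3=3.7, S4=3.5, S5=3.4.
Balanced regrets: 1.4, 0.5, 0.5, 1.4, 0.8 → max 1.4
Value regrets: 0.0, 0.0, 1.3, 0.1, 1.6 → max 1.6
Growth regrets: 1.6, 0.6, 0.0, 1.1, 0.3 → max 1.6
Equity regrets: 0.6, 0.5, 1.1, 1.7, 0.0 → max 1.7
Hedged regrets: 0.4, 0.6, 1.3, 0.0, 0.6 → max 1.3
Bonds regrets: 1.8, 1.0, 1.0, 1.2, 0.9 → max 1.8
Smallest max regret = 1.3 → Hedged.

Hedged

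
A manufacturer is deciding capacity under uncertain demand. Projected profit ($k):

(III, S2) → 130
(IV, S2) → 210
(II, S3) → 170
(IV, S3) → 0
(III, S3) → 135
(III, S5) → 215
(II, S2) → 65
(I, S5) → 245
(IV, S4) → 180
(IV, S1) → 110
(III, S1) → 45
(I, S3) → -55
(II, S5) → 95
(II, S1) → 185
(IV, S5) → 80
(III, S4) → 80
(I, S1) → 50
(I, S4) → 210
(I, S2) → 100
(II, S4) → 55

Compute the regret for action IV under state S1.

Best payoff under S1 is 185.
Regret = 185 − 110 = 75.

75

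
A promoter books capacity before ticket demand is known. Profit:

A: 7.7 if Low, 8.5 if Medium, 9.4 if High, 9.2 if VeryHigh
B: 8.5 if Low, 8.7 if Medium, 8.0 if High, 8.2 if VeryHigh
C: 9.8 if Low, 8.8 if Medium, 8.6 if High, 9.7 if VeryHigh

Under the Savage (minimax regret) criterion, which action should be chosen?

Column bests: Low=9.8, Medium=8.8, High=9.4, VeryHigh=9.7.
A regrets: 2.1, 0.3, 0.0, 0.5 → max 2.1
B regrets: 1.3, 0.1, 1.4, 1.5 → max 1.5
C regrets: 0.0, 0.0, 0.8, 0.0 → max 0.8
Smallest max regret = 0.8 → C.

C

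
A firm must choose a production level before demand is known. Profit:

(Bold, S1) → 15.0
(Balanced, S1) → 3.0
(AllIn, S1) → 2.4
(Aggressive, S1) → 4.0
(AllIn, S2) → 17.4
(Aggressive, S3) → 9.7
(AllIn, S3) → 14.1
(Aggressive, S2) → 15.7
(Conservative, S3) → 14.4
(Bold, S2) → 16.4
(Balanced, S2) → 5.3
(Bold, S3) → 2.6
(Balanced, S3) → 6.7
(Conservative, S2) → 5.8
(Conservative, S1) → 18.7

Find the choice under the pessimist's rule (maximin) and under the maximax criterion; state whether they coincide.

Row minima: Conservative=5.8, Balanced=3.0, Aggressive=4.0, Bold=2.6, AllIn=2.4
Best worst-case = 5.8 → Conservative.
Row maxima: Conservative=18.7, Balanced=6.7, Aggressive=15.7, Bold=16.4, AllIn=17.4
Best best-case = 18.7 → Conservative.

maximin → Conservative; maximax → Conservative (agree)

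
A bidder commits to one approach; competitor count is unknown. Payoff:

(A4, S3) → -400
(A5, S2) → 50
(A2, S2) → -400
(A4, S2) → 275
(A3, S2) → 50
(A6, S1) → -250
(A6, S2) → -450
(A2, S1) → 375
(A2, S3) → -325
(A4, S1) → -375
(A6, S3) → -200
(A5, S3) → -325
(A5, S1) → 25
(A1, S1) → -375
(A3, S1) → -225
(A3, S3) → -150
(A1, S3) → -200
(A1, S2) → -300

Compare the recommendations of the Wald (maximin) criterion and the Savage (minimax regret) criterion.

maximin → A3; minimax regret → A5 (disagree)

Row minima: A1=-375, A2=-400, A3=-225, A4=-400, A5=-325, A6=-450
Best worst-case = -225 → A3.
Column bests: S1=375, S2=275, S3=-150.
A1 regrets: 750, 575, 50 → max 750
A2 regrets: 0, 675, 175 → max 675
A3 regrets: 600, 225, 0 → max 600
A4 regrets: 750, 0, 250 → max 750
A5 regrets: 350, 225, 175 → max 350
A6 regrets: 625, 725, 50 → max 725
Smallest max regret = 350 → A5.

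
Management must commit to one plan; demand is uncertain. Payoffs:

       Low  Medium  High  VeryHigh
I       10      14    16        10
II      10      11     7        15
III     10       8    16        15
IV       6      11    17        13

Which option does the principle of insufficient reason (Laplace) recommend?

Row averages: I=12.5, II=10.75, III=12.25, IV=11.75
Highest average = 12.5 → I.

I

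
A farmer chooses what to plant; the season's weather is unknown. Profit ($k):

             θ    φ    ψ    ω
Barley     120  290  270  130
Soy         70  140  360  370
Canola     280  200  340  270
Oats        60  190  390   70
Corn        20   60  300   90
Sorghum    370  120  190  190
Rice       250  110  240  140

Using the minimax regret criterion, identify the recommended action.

Canola

Column bests: θ=370, φ=290, ψ=390, ω=370.
Barley regrets: 250, 0, 120, 240 → max 250
Soy regrets: 300, 150, 30, 0 → max 300
Canola regrets: 90, 90, 50, 100 → max 100
Oats regrets: 310, 100, 0, 300 → max 310
Corn regrets: 350, 230, 90, 280 → max 350
Sorghum regrets: 0, 170, 200, 180 → max 200
Rice regrets: 120, 180, 150, 230 → max 230
Smallest max regret = 100 → Canola.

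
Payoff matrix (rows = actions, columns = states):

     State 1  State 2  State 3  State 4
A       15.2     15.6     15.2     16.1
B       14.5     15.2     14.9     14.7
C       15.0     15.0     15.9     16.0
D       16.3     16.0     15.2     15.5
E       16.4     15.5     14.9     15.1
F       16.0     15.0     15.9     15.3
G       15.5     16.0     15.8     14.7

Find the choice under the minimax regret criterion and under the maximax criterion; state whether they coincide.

Column bests: State 1=16.4, State 2=16.0, State 3=15.9, State 4=16.1.
A regrets: 1.2, 0.4, 0.7, 0.0 → max 1.2
B regrets: 1.9, 0.8, 1.0, 1.4 → max 1.9
C regrets: 1.4, 1.0, 0.0, 0.1 → max 1.4
D regrets: 0.1, 0.0, 0.7, 0.6 → max 0.7
E regrets: 0.0, 0.5, 1.0, 1.0 → max 1.0
F regrets: 0.4, 1.0, 0.0, 0.8 → max 1.0
G regrets: 0.9, 0.0, 0.1, 1.4 → max 1.4
Smallest max regret = 0.7 → D.
Row maxima: A=16.1, B=15.2, C=16.0, D=16.3, E=16.4, F=16.0, G=16.0
Best best-case = 16.4 → E.

minimax regret → D; maximax → E (disagree)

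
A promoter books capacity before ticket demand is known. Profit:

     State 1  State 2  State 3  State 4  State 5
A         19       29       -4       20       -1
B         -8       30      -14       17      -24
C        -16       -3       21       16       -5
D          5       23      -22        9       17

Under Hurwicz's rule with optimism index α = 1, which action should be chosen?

A: 1·29 + 0·(-4) = 29
B: 1·30 + 0·(-24) = 30
C: 1·21 + 0·(-16) = 21
D: 1·23 + 0·(-22) = 23
Highest Hurwicz score = 30 → B.

B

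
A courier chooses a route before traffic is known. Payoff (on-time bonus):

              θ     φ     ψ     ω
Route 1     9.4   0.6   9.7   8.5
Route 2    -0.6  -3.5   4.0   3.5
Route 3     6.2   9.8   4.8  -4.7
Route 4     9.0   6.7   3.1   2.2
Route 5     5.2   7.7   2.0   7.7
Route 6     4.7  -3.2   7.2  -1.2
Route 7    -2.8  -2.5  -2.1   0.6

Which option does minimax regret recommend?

Column bests: θ=9.4, φ=9.8, ψ=9.7, ω=8.5.
Route 1 regrets: 0.0, 9.2, 0.0, 0.0 → max 9.2
Route 2 regrets: 10.0, 13.3, 5.7, 5.0 → max 13.3
Route 3 regrets: 3.2, 0.0, 4.9, 13.2 → max 13.2
Route 4 regrets: 0.4, 3.1, 6.6, 6.3 → max 6.6
Route 5 regrets: 4.2, 2.1, 7.7, 0.8 → max 7.7
Route 6 regrets: 4.7, 13.0, 2.5, 9.7 → max 13.0
Route 7 regrets: 12.2, 12.3, 11.8, 7.9 → max 12.3
Smallest max regret = 6.6 → Route 4.

Route 4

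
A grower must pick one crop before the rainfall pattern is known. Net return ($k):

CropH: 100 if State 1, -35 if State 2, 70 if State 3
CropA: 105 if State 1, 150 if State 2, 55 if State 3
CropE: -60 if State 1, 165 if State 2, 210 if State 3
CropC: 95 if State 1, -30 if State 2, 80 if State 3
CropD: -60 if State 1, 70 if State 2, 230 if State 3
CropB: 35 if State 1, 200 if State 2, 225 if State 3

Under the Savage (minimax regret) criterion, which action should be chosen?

Column bests: State 1=105, State 2=200, State 3=230.
CropH regrets: 5, 235, 160 → max 235
CropA regrets: 0, 50, 175 → max 175
CropE regrets: 165, 35, 20 → max 165
CropC regrets: 10, 230, 150 → max 230
CropD regrets: 165, 130, 0 → max 165
CropB regrets: 70, 0, 5 → max 70
Smallest max regret = 70 → CropB.

CropB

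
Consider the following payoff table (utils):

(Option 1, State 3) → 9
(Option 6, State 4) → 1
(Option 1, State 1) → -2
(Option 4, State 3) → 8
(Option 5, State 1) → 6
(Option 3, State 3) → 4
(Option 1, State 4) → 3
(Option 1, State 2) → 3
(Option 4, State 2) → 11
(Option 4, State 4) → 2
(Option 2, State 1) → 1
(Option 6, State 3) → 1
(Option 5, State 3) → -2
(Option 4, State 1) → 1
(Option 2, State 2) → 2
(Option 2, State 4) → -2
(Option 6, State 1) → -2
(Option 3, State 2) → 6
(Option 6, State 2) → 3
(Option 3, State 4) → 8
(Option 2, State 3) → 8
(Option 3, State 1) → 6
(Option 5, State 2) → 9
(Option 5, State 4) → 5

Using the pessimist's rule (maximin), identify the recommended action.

Option 3

Row minima: Option 1=-2, Option 2=-2, Option 3=4, Option 4=1, Option 5=-2, Option 6=-2
Best worst-case = 4 → Option 3.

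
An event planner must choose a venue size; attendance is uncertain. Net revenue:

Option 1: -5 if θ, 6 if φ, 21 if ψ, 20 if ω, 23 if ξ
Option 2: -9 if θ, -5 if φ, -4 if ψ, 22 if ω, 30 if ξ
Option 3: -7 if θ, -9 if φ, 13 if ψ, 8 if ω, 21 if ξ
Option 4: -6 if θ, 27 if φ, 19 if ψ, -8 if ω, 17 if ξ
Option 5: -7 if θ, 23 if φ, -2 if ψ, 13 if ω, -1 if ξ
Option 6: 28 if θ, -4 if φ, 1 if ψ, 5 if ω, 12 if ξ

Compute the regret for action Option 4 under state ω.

Best payoff under ω is 22.
Regret = 22 − (-8) = 30.

30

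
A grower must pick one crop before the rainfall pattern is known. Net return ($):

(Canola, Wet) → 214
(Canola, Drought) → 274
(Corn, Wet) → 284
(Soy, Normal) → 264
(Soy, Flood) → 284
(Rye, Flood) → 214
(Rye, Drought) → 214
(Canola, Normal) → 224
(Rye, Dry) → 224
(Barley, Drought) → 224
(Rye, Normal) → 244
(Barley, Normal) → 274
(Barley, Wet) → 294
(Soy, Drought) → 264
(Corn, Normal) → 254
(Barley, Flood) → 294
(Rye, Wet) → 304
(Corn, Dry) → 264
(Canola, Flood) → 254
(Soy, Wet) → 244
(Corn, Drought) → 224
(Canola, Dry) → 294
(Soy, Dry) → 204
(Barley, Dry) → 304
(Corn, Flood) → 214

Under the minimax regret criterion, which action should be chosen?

Column bests: Drought=274, Dry=304, Normal=274, Wet=304, Flood=294.
Barley regrets: 50, 0, 0, 10, 0 → max 50
Soy regrets: 10, 100, 10, 60, 10 → max 100
Corn regrets: 50, 40, 20, 20, 80 → max 80
Rye regrets: 60, 80, 30, 0, 80 → max 80
Canola regrets: 0, 10, 50, 90, 40 → max 90
Smallest max regret = 50 → Barley.

Barley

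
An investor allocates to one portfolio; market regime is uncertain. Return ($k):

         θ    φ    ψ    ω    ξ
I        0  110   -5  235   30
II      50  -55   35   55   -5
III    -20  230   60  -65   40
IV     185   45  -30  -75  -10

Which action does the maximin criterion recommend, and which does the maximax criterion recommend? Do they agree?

Row minima: I=-5, II=-55, III=-65, IV=-75
Best worst-case = -5 → I.
Row maxima: I=235, II=55, III=230, IV=185
Best best-case = 235 → I.

maximin → I; maximax → I (agree)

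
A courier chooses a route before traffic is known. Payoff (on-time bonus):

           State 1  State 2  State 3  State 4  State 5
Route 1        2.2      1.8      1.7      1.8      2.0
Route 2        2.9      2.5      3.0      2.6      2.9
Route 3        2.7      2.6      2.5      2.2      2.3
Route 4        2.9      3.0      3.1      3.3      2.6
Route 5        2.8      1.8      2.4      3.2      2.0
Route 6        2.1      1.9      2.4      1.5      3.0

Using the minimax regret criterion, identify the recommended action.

Route 4

Column bests: State 1=2.9, State 2=3.0, State 3=3.1, State 4=3.3, State 5=3.0.
Route 1 regrets: 0.7, 1.2, 1.4, 1.5, 1.0 → max 1.5
Route 2 regrets: 0.0, 0.5, 0.1, 0.7, 0.1 → max 0.7
Route 3 regrets: 0.2, 0.4, 0.6, 1.1, 0.7 → max 1.1
Route 4 regrets: 0.0, 0.0, 0.0, 0.0, 0.4 → max 0.4
Route 5 regrets: 0.1, 1.2, 0.7, 0.1, 1.0 → max 1.2
Route 6 regrets: 0.8, 1.1, 0.7, 1.8, 0.0 → max 1.8
Smallest max regret = 0.4 → Route 4.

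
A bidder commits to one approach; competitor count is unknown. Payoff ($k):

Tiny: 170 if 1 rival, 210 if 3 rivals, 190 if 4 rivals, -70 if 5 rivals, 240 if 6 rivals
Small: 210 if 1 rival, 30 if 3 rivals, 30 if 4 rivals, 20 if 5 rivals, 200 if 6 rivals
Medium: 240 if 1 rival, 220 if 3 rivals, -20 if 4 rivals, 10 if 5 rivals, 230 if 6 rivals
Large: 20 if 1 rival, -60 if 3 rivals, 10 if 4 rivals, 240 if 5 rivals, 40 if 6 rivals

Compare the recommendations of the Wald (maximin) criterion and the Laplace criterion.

Row minima: Tiny=-70, Small=20, Medium=-20, Large=-60
Best worst-case = 20 → Small.
Row averages: Tiny=148, Small=98, Medium=136, Large=50
Highest average = 148 → Tiny.

maximin → Small; laplace → Tiny (disagree)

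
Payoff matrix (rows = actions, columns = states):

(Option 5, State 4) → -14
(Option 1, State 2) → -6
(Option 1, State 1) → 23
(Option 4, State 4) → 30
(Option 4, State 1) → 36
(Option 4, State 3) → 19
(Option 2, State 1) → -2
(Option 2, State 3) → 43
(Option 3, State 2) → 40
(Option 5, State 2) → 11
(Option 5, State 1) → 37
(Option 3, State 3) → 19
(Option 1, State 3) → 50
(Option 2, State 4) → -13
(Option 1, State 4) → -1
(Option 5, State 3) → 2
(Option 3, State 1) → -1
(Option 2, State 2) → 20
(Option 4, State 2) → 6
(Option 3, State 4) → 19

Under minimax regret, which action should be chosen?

Column bests: State 1=37, State 2=40, State 3=50, State 4=30.
Option 1 regrets: 14, 46, 0, 31 → max 46
Option 2 regrets: 39, 20, 7, 43 → max 43
Option 3 regrets: 38, 0, 31, 11 → max 38
Option 4 regrets: 1, 34, 31, 0 → max 34
Option 5 regrets: 0, 29, 48, 44 → max 48
Smallest max regret = 34 → Option 4.

Option 4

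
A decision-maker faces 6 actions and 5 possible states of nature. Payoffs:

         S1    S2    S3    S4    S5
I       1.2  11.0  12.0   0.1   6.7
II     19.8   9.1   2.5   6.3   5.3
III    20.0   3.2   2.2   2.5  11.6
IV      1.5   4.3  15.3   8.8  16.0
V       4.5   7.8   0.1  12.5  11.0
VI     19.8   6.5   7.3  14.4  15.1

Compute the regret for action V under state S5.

Best payoff under S5 is 16.0.
Regret = 16.0 − 11.0 = 5.0.

5.0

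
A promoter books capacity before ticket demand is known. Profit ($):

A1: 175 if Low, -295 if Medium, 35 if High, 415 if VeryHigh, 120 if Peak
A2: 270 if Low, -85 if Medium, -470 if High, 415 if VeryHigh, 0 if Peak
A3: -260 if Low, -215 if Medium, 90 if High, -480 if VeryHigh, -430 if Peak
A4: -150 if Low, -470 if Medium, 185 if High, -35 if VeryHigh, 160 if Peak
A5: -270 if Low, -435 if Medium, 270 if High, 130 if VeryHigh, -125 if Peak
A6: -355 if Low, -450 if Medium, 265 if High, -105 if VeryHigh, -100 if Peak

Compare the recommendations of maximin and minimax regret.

maximin → A1; minimax regret → A1 (agree)

Row minima: A1=-295, A2=-470, A3=-480, A4=-470, A5=-435, A6=-450
Best worst-case = -295 → A1.
Column bests: Low=270, Medium=-85, High=270, VeryHigh=415, Peak=160.
A1 regrets: 95, 210, 235, 0, 40 → max 235
A2 regrets: 0, 0, 740, 0, 160 → max 740
A3 regrets: 530, 130, 180, 895, 590 → max 895
A4 regrets: 420, 385, 85, 450, 0 → max 450
A5 regrets: 540, 350, 0, 285, 285 → max 540
A6 regrets: 625, 365, 5, 520, 260 → max 625
Smallest max regret = 235 → A1.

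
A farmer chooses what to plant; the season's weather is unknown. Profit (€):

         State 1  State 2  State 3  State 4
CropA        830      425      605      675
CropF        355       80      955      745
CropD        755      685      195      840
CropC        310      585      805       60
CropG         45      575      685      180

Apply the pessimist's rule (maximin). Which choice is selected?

Row minima: CropA=425, CropF=80, CropD=195, CropC=60, CropG=45
Best worst-case = 425 → CropA.

CropA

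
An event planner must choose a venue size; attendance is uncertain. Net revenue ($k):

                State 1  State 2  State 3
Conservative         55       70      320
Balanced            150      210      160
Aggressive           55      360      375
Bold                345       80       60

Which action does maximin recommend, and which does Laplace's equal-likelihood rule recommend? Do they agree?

maximin → Balanced; laplace → Aggressive (disagree)

Row minima: Conservative=55, Balanced=150, Aggressive=55, Bold=60
Best worst-case = 150 → Balanced.
Row averages: Conservative=445/3, Balanced=520/3, Aggressive=790/3, Bold=485/3
Highest average = 790/3 → Aggressive.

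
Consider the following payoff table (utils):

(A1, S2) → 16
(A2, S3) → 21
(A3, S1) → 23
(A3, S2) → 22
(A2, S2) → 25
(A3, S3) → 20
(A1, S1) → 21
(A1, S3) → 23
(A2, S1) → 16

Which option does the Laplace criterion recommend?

A3

Row averages: A1=20, A2=62/3, A3=65/3
Highest average = 65/3 → A3.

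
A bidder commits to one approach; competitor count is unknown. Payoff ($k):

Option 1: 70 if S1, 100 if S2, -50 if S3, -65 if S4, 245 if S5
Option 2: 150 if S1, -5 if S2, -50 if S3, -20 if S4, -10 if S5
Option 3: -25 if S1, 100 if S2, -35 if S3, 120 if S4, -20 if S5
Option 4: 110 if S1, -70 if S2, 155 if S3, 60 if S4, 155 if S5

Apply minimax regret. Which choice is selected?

Option 4

Column bests: S1=150, S2=100, S3=155, S4=120, S5=245.
Option 1 regrets: 80, 0, 205, 185, 0 → max 205
Option 2 regrets: 0, 105, 205, 140, 255 → max 255
Option 3 regrets: 175, 0, 190, 0, 265 → max 265
Option 4 regrets: 40, 170, 0, 60, 90 → max 170
Smallest max regret = 170 → Option 4.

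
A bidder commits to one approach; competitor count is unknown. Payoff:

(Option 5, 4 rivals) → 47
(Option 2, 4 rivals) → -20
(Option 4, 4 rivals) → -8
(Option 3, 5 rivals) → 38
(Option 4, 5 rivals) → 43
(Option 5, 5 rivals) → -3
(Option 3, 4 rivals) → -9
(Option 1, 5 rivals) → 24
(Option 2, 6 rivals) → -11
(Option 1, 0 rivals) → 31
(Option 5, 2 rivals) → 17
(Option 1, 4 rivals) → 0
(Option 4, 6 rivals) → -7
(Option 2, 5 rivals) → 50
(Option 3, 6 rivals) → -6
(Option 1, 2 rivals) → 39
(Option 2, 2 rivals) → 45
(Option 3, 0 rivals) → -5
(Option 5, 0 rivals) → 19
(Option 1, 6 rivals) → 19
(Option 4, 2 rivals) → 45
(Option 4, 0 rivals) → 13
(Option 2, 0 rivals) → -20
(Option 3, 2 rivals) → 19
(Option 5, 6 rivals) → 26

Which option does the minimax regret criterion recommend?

Option 1

Column bests: 0 rivals=31, 2 rivals=45, 4 rivals=47, 5 rivals=50, 6 rivals=26.
Option 1 regrets: 0, 6, 47, 26, 7 → max 47
Option 2 regrets: 51, 0, 67, 0, 37 → max 67
Option 3 regrets: 36, 26, 56, 12, 32 → max 56
Option 4 regrets: 18, 0, 55, 7, 33 → max 55
Option 5 regrets: 12, 28, 0, 53, 0 → max 53
Smallest max regret = 47 → Option 1.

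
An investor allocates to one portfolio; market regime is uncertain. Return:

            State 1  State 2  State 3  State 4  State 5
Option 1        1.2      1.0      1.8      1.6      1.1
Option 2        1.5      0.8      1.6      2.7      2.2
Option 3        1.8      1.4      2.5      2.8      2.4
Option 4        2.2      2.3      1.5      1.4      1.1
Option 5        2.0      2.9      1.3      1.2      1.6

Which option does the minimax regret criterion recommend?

Option 4

Column bests: State 1=2.2, State 2=2.9, State 3=2.5, State 4=2.8, State 5=2.4.
Option 1 regrets: 1.0, 1.9, 0.7, 1.2, 1.3 → max 1.9
Option 2 regrets: 0.7, 2.1, 0.9, 0.1, 0.2 → max 2.1
Option 3 regrets: 0.4, 1.5, 0.0, 0.0, 0.0 → max 1.5
Option 4 regrets: 0.0, 0.6, 1.0, 1.4, 1.3 → max 1.4
Option 5 regrets: 0.2, 0.0, 1.2, 1.6, 0.8 → max 1.6
Smallest max regret = 1.4 → Option 4.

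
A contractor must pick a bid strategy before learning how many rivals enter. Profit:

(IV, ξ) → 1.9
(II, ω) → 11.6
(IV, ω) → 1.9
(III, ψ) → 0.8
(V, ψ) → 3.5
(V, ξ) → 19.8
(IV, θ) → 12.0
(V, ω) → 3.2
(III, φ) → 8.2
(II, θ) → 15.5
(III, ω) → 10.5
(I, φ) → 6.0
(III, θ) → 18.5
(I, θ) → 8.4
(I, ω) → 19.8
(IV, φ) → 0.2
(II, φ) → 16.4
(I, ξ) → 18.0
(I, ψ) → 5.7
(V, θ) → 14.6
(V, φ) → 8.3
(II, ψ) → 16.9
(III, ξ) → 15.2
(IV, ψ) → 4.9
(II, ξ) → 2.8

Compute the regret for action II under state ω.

Best payoff under ω is 19.8.
Regret = 19.8 − 11.6 = 8.2.

8.2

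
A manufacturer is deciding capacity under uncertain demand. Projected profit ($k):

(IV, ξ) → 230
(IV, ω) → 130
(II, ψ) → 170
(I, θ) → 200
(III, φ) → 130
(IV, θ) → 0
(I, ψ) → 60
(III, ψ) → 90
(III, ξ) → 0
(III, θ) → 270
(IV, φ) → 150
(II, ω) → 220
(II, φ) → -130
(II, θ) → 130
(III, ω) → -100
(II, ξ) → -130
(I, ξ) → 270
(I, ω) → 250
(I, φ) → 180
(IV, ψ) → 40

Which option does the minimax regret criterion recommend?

Column bests: θ=270, φ=180, ψ=170, ω=250, ξ=270.
I regrets: 70, 0, 110, 0, 0 → max 110
II regrets: 140, 310, 0, 30, 400 → max 400
III regrets: 0, 50, 80, 350, 270 → max 350
IV regrets: 270, 30, 130, 120, 40 → max 270
Smallest max regret = 110 → I.

I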